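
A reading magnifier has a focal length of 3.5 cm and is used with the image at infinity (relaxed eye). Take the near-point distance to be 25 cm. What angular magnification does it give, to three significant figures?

7.14

M = D/f = 25/3.5 = 7.143.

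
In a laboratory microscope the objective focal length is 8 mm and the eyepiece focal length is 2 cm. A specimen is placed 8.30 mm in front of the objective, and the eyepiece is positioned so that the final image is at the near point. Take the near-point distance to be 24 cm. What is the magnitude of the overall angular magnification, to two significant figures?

Convert to cm: f_obj = 8 mm = 0.8 cm; d_o = 8.30 mm = 0.83 cm.
Objective: 1/d_i = 1/f_obj - 1/d_o = 1/0.8 - 1/0.83 = 0.04518 cm^-1, so d_i = 22.133 cm.
m_obj = -d_i/d_o = -22.133/0.83 = -26.667.
Eyepiece angular magnification (image at near point): M_eye = 1 + D/f_e = 1 + 24/2 = 13.000.
Overall M = m_obj x M_eye = (-26.667)(13.000) = -346.67.
|M| = 346.67.

350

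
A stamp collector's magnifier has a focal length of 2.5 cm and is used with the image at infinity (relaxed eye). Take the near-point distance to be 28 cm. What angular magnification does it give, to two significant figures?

M = D/f = 28/2.5 = 11.200.

11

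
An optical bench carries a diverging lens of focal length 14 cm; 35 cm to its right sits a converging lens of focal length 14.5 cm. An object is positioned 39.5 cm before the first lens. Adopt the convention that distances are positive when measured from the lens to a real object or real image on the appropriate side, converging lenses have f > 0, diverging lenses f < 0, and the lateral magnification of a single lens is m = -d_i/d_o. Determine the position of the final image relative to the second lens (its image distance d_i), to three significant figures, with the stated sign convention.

21.3 cm

First lens: d_i1 = 1/(1/(-14) - 1/39.5) = -10.336 cm.
With d_i1 < 0 the first image is virtual and lies on the object side; the object distance for lens 2 is d_o2 = 35 - (-10.336) = 45.336 cm.
Second lens: d_i2 = 1/(1/14.5 - 1/(45.336)) = 21.318 cm.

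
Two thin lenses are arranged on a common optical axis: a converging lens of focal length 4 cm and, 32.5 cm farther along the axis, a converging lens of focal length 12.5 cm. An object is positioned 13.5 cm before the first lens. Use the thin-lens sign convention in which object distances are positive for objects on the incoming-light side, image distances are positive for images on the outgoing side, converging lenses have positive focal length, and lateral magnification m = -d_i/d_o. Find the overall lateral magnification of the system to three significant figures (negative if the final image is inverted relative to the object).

Applying the thin-lens equation to the first lens, 1/4 = 1/13.5 + 1/d_i1, which gives d_i1 = 5.684 cm.
Its lateral magnification is m_1 = -d_i1/d_o1 = -(5.684)/13.5 = -0.4211.
That image sits 26.816 cm in front of the second lens, so d_o2 = 26.816 cm.
Applying the thin-lens equation again with f_2 = 12.5 cm and d_o2 = 26.816 cm gives d_i2 = 23.415 cm.
m_2 = -(23.415)/(26.816) = -0.8732.
Overall magnification: m = m_1 m_2 = 0.3676.

0.368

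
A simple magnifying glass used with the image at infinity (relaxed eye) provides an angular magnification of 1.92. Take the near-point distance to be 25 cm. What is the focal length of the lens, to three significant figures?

13.0 cm

For the image at infinity, M = D/f.
f = D/M = 25/1.92 = 13.021 cm.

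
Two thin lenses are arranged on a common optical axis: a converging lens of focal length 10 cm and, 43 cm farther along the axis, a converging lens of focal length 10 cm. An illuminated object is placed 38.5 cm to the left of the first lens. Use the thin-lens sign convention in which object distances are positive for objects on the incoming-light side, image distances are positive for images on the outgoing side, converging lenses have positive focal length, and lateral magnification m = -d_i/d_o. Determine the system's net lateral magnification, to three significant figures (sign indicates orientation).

Applying the thin-lens equation to the first lens, 1/10 = 1/38.5 + 1/d_i1, which gives d_i1 = 13.509 cm.
Its lateral magnification is m_1 = -d_i1/d_o1 = -(13.509)/38.5 = -0.3509.
That image sits 29.491 cm in front of the second lens, so d_o2 = 29.491 cm.
Applying the thin-lens equation again with f_2 = 10 cm and d_o2 = 29.491 cm gives d_i2 = 15.131 cm.
m_2 = -(15.131)/(29.491) = -0.5131.
Overall magnification: m = m_1 m_2 = 0.1800.

0.180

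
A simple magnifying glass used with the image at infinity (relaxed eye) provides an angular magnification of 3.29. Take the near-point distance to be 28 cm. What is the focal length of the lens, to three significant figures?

8.51 cm

For the image at infinity, M = D/f.
f = D/M = 28/3.29 = 8.511 cm.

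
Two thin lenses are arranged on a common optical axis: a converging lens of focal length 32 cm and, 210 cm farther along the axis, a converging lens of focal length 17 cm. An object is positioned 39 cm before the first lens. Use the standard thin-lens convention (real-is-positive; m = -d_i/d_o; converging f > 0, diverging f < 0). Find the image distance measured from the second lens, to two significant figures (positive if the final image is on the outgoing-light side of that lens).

First lens: d_i1 = 1/(1/32 - 1/39) = 178.286 cm.
Object distance for lens 2: d_o2 = 210 - 178.286 = 31.714 cm.
Second lens: d_i2 = 1/(1/17 - 1/(31.714)) = 36.641 cm.

37 cm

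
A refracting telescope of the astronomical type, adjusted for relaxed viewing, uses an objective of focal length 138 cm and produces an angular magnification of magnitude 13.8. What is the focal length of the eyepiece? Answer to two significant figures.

10 cm

|M| = f_obj/f_eye, so f_eye = f_obj/|M| = 138/13.8 = 10.000 cm.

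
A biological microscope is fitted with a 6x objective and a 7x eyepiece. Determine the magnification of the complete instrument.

42

The overall magnification of a compound microscope is the product of the objective and eyepiece magnifications:
M = M_obj x M_eye = 6 x 7 = 42.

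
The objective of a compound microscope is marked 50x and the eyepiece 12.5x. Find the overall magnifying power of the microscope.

625

The overall magnification of a compound microscope is the product of the objective and eyepiece magnifications:
M = M_obj x M_eye = 50 x 12.5 = 625.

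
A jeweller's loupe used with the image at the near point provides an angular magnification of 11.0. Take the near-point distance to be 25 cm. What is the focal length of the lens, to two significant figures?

For the image at the near point, M = 1 + D/f.
f = D/(M - 1) = 25/(11.0 - 1) = 2.500 cm.

2.5 cm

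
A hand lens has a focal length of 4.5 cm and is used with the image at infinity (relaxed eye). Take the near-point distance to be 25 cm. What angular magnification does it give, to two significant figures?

5.6

M = D/f = 25/4.5 = 5.556.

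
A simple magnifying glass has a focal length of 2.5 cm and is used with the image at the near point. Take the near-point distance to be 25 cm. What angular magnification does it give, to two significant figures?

11

M = 1 + D/f = 1 + 25/2.5 = 11.000.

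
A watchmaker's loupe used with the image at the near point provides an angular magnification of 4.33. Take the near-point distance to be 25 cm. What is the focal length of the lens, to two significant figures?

7.5 cm

For the image at the near point, M = 1 + D/f.
f = D/(M - 1) = 25/(4.33 - 1) = 7.508 cm.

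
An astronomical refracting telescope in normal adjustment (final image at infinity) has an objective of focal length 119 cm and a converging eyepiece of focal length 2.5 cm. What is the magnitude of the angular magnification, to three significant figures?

47.6

|M| = f_obj/|f_eye| = 119/2.5 = 47.600.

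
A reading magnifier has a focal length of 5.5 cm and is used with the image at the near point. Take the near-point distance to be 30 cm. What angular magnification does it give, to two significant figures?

6.5

M = 1 + D/f = 1 + 30/5.5 = 6.455.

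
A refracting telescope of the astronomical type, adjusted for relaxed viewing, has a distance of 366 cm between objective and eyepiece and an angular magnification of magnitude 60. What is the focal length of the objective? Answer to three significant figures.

In normal adjustment the tube length equals f_obj + f_eye and |M| = f_obj/f_eye.
So f_obj = 60 f_eye and 60 f_eye + f_eye = 366 cm, giving f_eye = 366/61 = 6.000 cm and f_obj = 360.000 cm.

360 cm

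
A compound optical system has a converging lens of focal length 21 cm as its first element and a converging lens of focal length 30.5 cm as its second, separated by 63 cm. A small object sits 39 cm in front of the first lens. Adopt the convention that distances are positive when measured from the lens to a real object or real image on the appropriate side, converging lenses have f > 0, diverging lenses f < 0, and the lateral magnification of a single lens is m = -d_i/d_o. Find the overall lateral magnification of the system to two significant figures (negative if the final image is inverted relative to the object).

First lens: d_i1 = 1/(1/21 - 1/39) = 45.500 cm.
m_1 = -(45.500)/39 = -1.1667.
That image sits 17.500 cm in front of the second lens, so d_o2 = 17.500 cm.
Second lens: d_i2 = 1/(1/30.5 - 1/(17.500)) = -41.058 cm.
m_2 = -(-41.058)/(17.500) = 2.3462.
The system's lateral magnification is m_1 m_2 = (-1.1667)(2.3462) = -2.7372.

-2.7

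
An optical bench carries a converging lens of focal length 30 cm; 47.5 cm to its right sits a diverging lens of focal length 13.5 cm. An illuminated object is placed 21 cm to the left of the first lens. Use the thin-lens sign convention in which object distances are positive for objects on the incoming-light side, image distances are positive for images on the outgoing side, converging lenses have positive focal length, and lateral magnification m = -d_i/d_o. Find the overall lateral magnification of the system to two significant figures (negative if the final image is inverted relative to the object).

0.34

Lens 1: 1/d_i1 = 1/f_1 - 1/d_o1 = 1/30 - 1/21 = -0.01429 cm^-1, so d_i1 = -70.000 cm.
m_1 = -(-70.000)/21 = 3.3333.
The intermediate image is virtual, 70.000 cm to the left of lens 1, so d_o2 = L - d_i1 = 47.5 - (-70.000) = 117.500 cm.
Lens 2: 1/d_i2 = 1/f_2 - 1/d_o2 = 1/(-13.5) - 1/(117.500) = -0.08258 cm^-1, so d_i2 = -12.109 cm.
m_2 = -(-12.109)/(117.500) = 0.1031.
The system's lateral magnification is m_1 m_2 = (3.3333)(0.1031) = 0.3435.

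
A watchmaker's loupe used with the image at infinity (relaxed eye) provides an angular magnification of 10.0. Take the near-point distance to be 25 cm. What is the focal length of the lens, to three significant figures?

For the image at infinity, M = D/f.
f = D/M = 25/10.0 = 2.500 cm.

2.50 cm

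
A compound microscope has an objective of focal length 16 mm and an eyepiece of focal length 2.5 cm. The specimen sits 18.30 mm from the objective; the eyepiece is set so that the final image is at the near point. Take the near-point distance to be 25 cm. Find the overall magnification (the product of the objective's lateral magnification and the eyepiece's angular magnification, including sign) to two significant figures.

-77

Convert to cm: f_obj = 16 mm = 1.6 cm; d_o = 18.30 mm = 1.83 cm.
Objective: 1/d_i = 1/f_obj - 1/d_o = 1/1.6 - 1/1.83 = 0.07855 cm^-1, so d_i = 12.730 cm.
m_obj = -d_i/d_o = -12.730/1.83 = -6.957.
Eyepiece angular magnification (image at near point): M_eye = 1 + D/f_e = 1 + 25/2.5 = 11.000.
Overall M = m_obj x M_eye = (-6.957)(11.000) = -76.52.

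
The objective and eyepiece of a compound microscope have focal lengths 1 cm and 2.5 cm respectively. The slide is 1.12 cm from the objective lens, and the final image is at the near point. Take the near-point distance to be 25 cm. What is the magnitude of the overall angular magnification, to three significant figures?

Objective: 1/d_i = 1/f_obj - 1/d_o = 1/1 - 1/1.12 = 0.10714 cm^-1, so d_i = 9.333 cm.
m_obj = -d_i/d_o = -9.333/1.12 = -8.333.
Eyepiece angular magnification (image at near point): M_eye = 1 + D/f_e = 1 + 25/2.5 = 11.000.
Overall M = m_obj x M_eye = (-8.333)(11.000) = -91.67.
|M| = 91.67.

91.7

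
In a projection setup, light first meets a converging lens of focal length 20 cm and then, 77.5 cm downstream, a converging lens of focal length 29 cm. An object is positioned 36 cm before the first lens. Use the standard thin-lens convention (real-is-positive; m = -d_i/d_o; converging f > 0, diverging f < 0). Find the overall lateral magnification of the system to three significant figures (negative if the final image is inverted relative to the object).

Lens 1: 1/d_i1 = 1/f_1 - 1/d_o1 = 1/20 - 1/36 = 0.02222 cm^-1, so d_i1 = 45.000 cm.
m_1 = -(45.000)/36 = -1.2500.
That image sits 32.500 cm in front of the second lens, so d_o2 = 32.500 cm.
Lens 2: 1/d_i2 = 1/f_2 - 1/d_o2 = 1/29 - 1/(32.500) = 0.00371 cm^-1, so d_i2 = 269.286 cm.
m_2 = -(269.286)/(32.500) = -8.2857.
Overall magnification: m = m_1 m_2 = 10.3571.

10.4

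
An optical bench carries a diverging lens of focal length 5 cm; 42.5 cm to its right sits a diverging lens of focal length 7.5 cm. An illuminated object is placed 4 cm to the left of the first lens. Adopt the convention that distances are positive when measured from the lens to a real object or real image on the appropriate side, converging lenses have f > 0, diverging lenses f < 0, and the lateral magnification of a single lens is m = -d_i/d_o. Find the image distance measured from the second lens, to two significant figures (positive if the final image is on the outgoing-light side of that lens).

-6.4 cm

First lens: d_i1 = 1/(1/(-5) - 1/4) = -2.222 cm.
The intermediate image is virtual, 2.222 cm to the left of lens 1, so d_o2 = L - d_i1 = 42.5 - (-2.222) = 44.722 cm.
Second lens: d_i2 = 1/(1/(-7.5) - 1/(44.722)) = -6.423 cm.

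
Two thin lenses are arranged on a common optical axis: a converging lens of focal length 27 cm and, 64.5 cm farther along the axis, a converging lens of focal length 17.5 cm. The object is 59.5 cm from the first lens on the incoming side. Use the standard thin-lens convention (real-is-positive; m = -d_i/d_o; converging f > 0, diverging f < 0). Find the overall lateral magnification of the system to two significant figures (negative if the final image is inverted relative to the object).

Applying the thin-lens equation to the first lens, 1/27 = 1/59.5 + 1/d_i1, which gives d_i1 = 49.431 cm.
Its lateral magnification is m_1 = -d_i1/d_o1 = -(49.431)/59.5 = -0.8308.
The intermediate image is 49.431 cm to the right of lens 1, so d_o2 = L - d_i1 = 64.5 - 49.431 = 15.069 cm.
Applying the thin-lens equation again with f_2 = 17.5 cm and d_o2 = 15.069 cm gives d_i2 = -108.489 cm.
m_2 = -(-108.489)/(15.069) = 7.1994.
The system's lateral magnification is m_1 m_2 = (-0.8308)(7.1994) = -5.9810.

-6.0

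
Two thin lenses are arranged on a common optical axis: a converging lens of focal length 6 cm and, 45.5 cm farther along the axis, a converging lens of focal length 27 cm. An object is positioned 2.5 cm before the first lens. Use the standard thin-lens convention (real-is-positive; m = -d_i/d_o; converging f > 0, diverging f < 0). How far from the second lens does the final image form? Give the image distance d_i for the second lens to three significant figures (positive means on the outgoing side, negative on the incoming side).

First lens: d_i1 = 1/(1/6 - 1/2.5) = -4.286 cm.
The intermediate image is virtual, 4.286 cm to the left of lens 1, so d_o2 = L - d_i1 = 45.5 - (-4.286) = 49.786 cm.
Second lens: d_i2 = 1/(1/27 - 1/(49.786)) = 58.994 cm.

59.0 cm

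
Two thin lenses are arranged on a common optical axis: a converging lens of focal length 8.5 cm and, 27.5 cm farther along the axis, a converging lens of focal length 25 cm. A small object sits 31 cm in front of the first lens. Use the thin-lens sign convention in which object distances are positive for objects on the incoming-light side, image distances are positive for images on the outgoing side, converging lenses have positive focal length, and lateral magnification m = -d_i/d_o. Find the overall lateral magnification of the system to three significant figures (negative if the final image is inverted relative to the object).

-1.03

Applying the thin-lens equation to the first lens, 1/8.5 = 1/31 + 1/d_i1, which gives d_i1 = 11.711 cm.
Its lateral magnification is m_1 = -d_i1/d_o1 = -(11.711)/31 = -0.3778.
The intermediate image is 11.711 cm to the right of lens 1, so d_o2 = L - d_i1 = 27.5 - 11.711 = 15.789 cm.
Applying the thin-lens equation again with f_2 = 25 cm and d_o2 = 15.789 cm gives d_i2 = -42.853 cm.
m_2 = -(-42.853)/(15.789) = 2.7141.
Overall magnification: m = m_1 m_2 = -1.0253.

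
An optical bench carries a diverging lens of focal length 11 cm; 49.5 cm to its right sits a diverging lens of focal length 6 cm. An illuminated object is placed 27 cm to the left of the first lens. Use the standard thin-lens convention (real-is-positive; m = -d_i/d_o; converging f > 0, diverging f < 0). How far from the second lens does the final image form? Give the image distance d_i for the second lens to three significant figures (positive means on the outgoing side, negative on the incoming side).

-5.43 cm

Lens 1: 1/d_i1 = 1/f_1 - 1/d_o1 = 1/(-11) - 1/27 = -0.12795 cm^-1, so d_i1 = -7.816 cm.
With d_i1 < 0 the first image is virtual and lies on the object side; the object distance for lens 2 is d_o2 = 49.5 - (-7.816) = 57.316 cm.
Lens 2: 1/d_i2 = 1/f_2 - 1/d_o2 = 1/(-6) - 1/(57.316) = -0.18411 cm^-1, so d_i2 = -5.431 cm.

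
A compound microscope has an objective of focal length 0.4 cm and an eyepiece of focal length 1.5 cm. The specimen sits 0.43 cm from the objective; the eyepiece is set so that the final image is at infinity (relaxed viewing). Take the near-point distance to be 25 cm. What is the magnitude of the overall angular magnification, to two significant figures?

Objective: 1/d_i = 1/f_obj - 1/d_o = 1/0.4 - 1/0.43 = 0.17442 cm^-1, so d_i = 5.733 cm.
m_obj = -d_i/d_o = -5.733/0.43 = -13.333.
Eyepiece angular magnification (image at infinity): M_eye = D/f_e = 25/1.5 = 16.667.
Overall M = m_obj x M_eye = (-13.333)(16.667) = -222.22.
|M| = 222.22.

220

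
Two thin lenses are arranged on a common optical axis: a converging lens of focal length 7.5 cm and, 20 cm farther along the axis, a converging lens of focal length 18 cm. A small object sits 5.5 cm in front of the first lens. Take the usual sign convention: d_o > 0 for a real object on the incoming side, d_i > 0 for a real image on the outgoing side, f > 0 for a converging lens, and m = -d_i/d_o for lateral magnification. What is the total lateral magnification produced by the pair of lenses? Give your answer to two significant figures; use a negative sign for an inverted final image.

First lens: d_i1 = 1/(1/7.5 - 1/5.5) = -20.625 cm.
m_1 = -(-20.625)/5.5 = 3.7500.
With d_i1 < 0 the first image is virtual and lies on the object side; the object distance for lens 2 is d_o2 = 20 - (-20.625) = 40.625 cm.
Second lens: d_i2 = 1/(1/18 - 1/(40.625)) = 32.320 cm.
m_2 = -(32.320)/(40.625) = -0.7956.
Total m = m_1 x m_2 = (3.7500)(-0.7956) = -2.9834.

-3.0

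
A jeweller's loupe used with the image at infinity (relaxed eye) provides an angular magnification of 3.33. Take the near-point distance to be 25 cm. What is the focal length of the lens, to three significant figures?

For the image at infinity, M = D/f.
f = D/M = 25/3.33 = 7.508 cm.

7.51 cm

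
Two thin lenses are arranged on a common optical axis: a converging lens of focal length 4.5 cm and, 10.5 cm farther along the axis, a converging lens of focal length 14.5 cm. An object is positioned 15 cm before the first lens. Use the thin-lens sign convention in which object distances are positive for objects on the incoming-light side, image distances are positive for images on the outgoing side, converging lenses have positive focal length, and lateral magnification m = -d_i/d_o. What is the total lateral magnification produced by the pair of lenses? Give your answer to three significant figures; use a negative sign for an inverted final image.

Lens 1: 1/d_i1 = 1/f_1 - 1/d_o1 = 1/4.5 - 1/15 = 0.15556 cm^-1, so d_i1 = 6.429 cm.
m_1 = -(6.429)/15 = -0.4286.
That image sits 4.071 cm in front of the second lens, so d_o2 = 4.071 cm.
Lens 2: 1/d_i2 = 1/f_2 - 1/d_o2 = 1/14.5 - 1/(4.071) = -0.17665 cm^-1, so d_i2 = -5.661 cm.
m_2 = -(-5.661)/(4.071) = 1.3904.
Total m = m_1 x m_2 = (-0.4286)(1.3904) = -0.5959.

-0.596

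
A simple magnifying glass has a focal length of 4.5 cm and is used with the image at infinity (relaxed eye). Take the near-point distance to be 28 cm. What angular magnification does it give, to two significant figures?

6.2

M = D/f = 28/4.5 = 6.222.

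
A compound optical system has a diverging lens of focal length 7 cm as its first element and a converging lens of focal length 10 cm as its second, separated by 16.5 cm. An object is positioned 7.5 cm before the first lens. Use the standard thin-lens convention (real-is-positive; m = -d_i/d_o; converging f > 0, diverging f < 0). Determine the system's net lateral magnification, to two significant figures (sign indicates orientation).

Applying the thin-lens equation to the first lens, 1/(-7) = 1/7.5 + 1/d_i1, which gives d_i1 = -3.621 cm.
Its lateral magnification is m_1 = -d_i1/d_o1 = -(-3.621)/7.5 = 0.4828.
The intermediate image is virtual, 3.621 cm to the left of lens 1, so d_o2 = L - d_i1 = 16.5 - (-3.621) = 20.121 cm.
Applying the thin-lens equation again with f_2 = 10 cm and d_o2 = 20.121 cm gives d_i2 = 19.881 cm.
m_2 = -(19.881)/(20.121) = -0.9881.
The system's lateral magnification is m_1 m_2 = (0.4828)(-0.9881) = -0.4770.

-0.48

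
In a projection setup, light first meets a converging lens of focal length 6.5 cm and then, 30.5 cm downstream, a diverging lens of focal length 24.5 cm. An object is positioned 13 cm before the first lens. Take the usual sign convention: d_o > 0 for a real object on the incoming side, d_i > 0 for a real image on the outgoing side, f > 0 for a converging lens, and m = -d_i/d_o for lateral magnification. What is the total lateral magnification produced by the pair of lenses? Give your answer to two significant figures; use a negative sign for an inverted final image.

Lens 1: 1/d_i1 = 1/f_1 - 1/d_o1 = 1/6.5 - 1/13 = 0.07692 cm^-1, so d_i1 = 13.000 cm.
m_1 = -(13.000)/13 = -1.0000.
That image sits 17.500 cm in front of the second lens, so d_o2 = 17.500 cm.
Lens 2: 1/d_i2 = 1/f_2 - 1/d_o2 = 1/(-24.5) - 1/(17.500) = -0.09796 cm^-1, so d_i2 = -10.208 cm.
m_2 = -(-10.208)/(17.500) = 0.5833.
The system's lateral magnification is m_1 m_2 = (-1.0000)(0.5833) = -0.5833.

-0.58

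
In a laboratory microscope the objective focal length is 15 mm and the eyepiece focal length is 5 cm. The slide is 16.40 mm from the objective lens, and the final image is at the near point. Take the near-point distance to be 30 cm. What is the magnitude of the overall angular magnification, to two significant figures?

Convert to cm: f_obj = 15 mm = 1.5 cm; d_o = 16.40 mm = 1.64 cm.
Objective: 1/d_i = 1/f_obj - 1/d_o = 1/1.5 - 1/1.64 = 0.05691 cm^-1, so d_i = 17.571 cm.
m_obj = -d_i/d_o = -17.571/1.64 = -10.714.
Eyepiece angular magnification (image at near point): M_eye = 1 + D/f_e = 1 + 30/5 = 7.000.
Overall M = m_obj x M_eye = (-10.714)(7.000) = -75.00.
|M| = 75.00.

75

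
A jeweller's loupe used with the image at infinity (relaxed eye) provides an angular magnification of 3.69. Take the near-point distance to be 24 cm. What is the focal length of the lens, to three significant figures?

For the image at infinity, M = D/f.
f = D/M = 24/3.69 = 6.504 cm.

6.50 cm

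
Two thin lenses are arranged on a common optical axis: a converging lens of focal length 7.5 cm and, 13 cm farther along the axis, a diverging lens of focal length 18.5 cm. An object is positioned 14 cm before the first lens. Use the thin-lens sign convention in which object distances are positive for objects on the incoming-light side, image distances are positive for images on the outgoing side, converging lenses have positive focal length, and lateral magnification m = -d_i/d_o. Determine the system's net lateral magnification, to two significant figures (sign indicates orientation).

First lens: d_i1 = 1/(1/7.5 - 1/14) = 16.154 cm.
m_1 = -(16.154)/14 = -1.1538.
This image would form 16.154 cm past lens 1, i.e. 3.154 cm beyond lens 2, so it is a virtual object for lens 2: d_o2 = 13 - 16.154 = -3.154 cm.
Second lens: d_i2 = 1/(1/(-18.5) - 1/(-3.154)) = 3.802 cm.
m_2 = -(3.802)/(-3.154) = 1.2055.
Overall magnification: m = m_1 m_2 = -1.3910.

-1.4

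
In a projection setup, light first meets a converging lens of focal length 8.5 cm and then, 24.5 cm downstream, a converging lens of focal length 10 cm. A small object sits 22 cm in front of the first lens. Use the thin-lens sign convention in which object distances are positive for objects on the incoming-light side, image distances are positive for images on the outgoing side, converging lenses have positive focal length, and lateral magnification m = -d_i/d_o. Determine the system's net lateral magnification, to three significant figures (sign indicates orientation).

9.71

First lens: d_i1 = 1/(1/8.5 - 1/22) = 13.852 cm.
m_1 = -(13.852)/22 = -0.6296.
The intermediate image is 13.852 cm to the right of lens 1, so d_o2 = L - d_i1 = 24.5 - 13.852 = 10.648 cm.
Second lens: d_i2 = 1/(1/10 - 1/(10.648)) = 164.286 cm.
m_2 = -(164.286)/(10.648) = -15.4286.
Overall magnification: m = m_1 m_2 = 9.7143.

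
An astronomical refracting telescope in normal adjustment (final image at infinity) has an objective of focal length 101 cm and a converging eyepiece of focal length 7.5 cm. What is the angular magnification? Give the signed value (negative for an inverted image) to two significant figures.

-13

M = -f_obj/f_eye = -101/(7.5) = -13.467.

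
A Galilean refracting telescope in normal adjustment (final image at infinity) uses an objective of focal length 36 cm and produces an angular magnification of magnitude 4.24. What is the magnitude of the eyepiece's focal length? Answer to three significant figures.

8.49 cm

|M| = f_obj/|f_eye|, so |f_eye| = f_obj/|M| = 36/4.24 = 8.491 cm.
(The eyepiece is diverging, so its signed focal length is -8.491 cm.)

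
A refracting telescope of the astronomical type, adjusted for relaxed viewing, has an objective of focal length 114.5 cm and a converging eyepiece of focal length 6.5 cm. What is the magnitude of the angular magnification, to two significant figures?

18

|M| = f_obj/|f_eye| = 114.5/6.5 = 17.615.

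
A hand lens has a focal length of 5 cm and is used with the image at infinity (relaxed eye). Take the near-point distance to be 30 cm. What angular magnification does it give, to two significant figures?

M = D/f = 30/5 = 6.000.

6.0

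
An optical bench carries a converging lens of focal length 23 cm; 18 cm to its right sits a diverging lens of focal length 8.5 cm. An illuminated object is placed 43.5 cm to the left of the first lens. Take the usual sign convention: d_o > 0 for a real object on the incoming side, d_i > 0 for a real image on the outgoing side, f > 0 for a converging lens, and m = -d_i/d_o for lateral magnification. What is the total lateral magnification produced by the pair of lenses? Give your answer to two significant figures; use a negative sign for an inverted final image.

Lens 1: 1/d_i1 = 1/f_1 - 1/d_o1 = 1/23 - 1/43.5 = 0.02049 cm^-1, so d_i1 = 48.805 cm.
m_1 = -(48.805)/43.5 = -1.1220.
Since 48.805 cm > 18 cm, the first image lies past the second lens and serves as a virtual object: d_o2 = L - d_i1 = -30.805 cm.
Lens 2: 1/d_i2 = 1/f_2 - 1/d_o2 = 1/(-8.5) - 1/(-30.805) = -0.08518 cm^-1, so d_i2 = -11.739 cm.
m_2 = -(-11.739)/(-30.805) = -0.3811.
Overall magnification: m = m_1 m_2 = 0.4276.

0.43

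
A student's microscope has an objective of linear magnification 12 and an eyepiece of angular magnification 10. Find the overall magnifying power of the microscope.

120

The overall magnification of a compound microscope is the product of the objective and eyepiece magnifications:
M = M_obj x M_eye = 12 x 10 = 120.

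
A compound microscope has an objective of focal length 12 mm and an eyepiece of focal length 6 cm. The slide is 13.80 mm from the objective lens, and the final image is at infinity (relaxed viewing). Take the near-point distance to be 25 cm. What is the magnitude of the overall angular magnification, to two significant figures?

28

Convert to cm: f_obj = 12 mm = 1.2 cm; d_o = 13.80 mm = 1.38 cm.
Objective: 1/d_i = 1/f_obj - 1/d_o = 1/1.2 - 1/1.38 = 0.10870 cm^-1, so d_i = 9.200 cm.
m_obj = -d_i/d_o = -9.200/1.38 = -6.667.
Eyepiece angular magnification (image at infinity): M_eye = D/f_e = 25/6 = 4.167.
Overall M = m_obj x M_eye = (-6.667)(4.167) = -27.78.
|M| = 27.78.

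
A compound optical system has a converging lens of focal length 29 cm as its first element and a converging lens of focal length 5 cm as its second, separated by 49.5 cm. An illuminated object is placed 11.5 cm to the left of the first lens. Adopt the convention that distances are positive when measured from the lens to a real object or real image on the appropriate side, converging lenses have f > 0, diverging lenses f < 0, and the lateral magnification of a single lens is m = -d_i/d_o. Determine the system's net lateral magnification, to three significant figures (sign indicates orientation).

-0.130

Applying the thin-lens equation to the first lens, 1/29 = 1/11.5 + 1/d_i1, which gives d_i1 = -19.057 cm.
Its lateral magnification is m_1 = -d_i1/d_o1 = -(-19.057)/11.5 = 1.6571.
With d_i1 < 0 the first image is virtual and lies on the object side; the object distance for lens 2 is d_o2 = 49.5 - (-19.057) = 68.557 cm.
Applying the thin-lens equation again with f_2 = 5 cm and d_o2 = 68.557 cm gives d_i2 = 5.393 cm.
m_2 = -(5.393)/(68.557) = -0.0787.
The system's lateral magnification is m_1 m_2 = (1.6571)(-0.0787) = -0.1304.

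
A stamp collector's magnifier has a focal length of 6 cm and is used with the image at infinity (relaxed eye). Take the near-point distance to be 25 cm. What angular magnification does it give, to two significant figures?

4.2

M = D/f = 25/6 = 4.167.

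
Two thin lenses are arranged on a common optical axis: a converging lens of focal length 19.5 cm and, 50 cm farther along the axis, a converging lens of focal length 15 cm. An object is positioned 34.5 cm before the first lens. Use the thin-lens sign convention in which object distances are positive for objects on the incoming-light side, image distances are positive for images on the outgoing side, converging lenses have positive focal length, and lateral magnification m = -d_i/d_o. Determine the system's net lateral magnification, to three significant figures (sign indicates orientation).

Lens 1: 1/d_i1 = 1/f_1 - 1/d_o1 = 1/19.5 - 1/34.5 = 0.02230 cm^-1, so d_i1 = 44.850 cm.
m_1 = -(44.850)/34.5 = -1.3000.
The intermediate image is 44.850 cm to the right of lens 1, so d_o2 = L - d_i1 = 50 - 44.850 = 5.150 cm.
Lens 2: 1/d_i2 = 1/f_2 - 1/d_o2 = 1/15 - 1/(5.150) = -0.12751 cm^-1, so d_i2 = -7.843 cm.
m_2 = -(-7.843)/(5.150) = 1.5228.
Overall magnification: m = m_1 m_2 = -1.9797.

-1.98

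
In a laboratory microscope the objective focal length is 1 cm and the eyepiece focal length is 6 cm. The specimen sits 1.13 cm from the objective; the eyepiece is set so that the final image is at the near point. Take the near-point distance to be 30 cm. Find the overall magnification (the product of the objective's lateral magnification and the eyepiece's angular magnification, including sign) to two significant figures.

-46

Objective: 1/d_i = 1/f_obj - 1/d_o = 1/1 - 1/1.13 = 0.11504 cm^-1, so d_i = 8.692 cm.
m_obj = -d_i/d_o = -8.692/1.13 = -7.692.
Eyepiece angular magnification (image at near point): M_eye = 1 + D/f_e = 1 + 30/6 = 6.000.
Overall M = m_obj x M_eye = (-7.692)(6.000) = -46.15.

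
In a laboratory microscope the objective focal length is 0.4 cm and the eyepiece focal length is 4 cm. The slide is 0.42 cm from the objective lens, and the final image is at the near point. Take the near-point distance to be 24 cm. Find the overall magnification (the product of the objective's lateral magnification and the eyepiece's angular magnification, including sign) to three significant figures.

Objective: 1/d_i = 1/f_obj - 1/d_o = 1/0.4 - 1/0.42 = 0.11905 cm^-1, so d_i = 8.400 cm.
m_obj = -d_i/d_o = -8.400/0.42 = -20.000.
Eyepiece angular magnification (image at near point): M_eye = 1 + D/f_e = 1 + 24/4 = 7.000.
Overall M = m_obj x M_eye = (-20.000)(7.000) = -140.00.

-140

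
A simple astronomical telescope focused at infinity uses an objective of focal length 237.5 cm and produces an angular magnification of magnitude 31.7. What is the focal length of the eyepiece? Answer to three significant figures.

|M| = f_obj/f_eye, so f_eye = f_obj/|M| = 237.5/31.7 = 7.492 cm.

7.49 cm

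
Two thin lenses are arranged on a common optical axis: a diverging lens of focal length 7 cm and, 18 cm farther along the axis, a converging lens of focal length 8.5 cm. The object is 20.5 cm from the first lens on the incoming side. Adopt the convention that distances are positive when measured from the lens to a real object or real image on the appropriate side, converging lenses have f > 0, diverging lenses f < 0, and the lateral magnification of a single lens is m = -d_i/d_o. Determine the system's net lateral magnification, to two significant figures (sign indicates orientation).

Applying the thin-lens equation to the first lens, 1/(-7) = 1/20.5 + 1/d_i1, which gives d_i1 = -5.218 cm.
Its lateral magnification is m_1 = -d_i1/d_o1 = -(-5.218)/20.5 = 0.2545.
The intermediate image is virtual, 5.218 cm to the left of lens 1, so d_o2 = L - d_i1 = 18 - (-5.218) = 23.218 cm.
Applying the thin-lens equation again with f_2 = 8.5 cm and d_o2 = 23.218 cm gives d_i2 = 13.409 cm.
m_2 = -(13.409)/(23.218) = -0.5775.
Overall magnification: m = m_1 m_2 = -0.1470.

-0.15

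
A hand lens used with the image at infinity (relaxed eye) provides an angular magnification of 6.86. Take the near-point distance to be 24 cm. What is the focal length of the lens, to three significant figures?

3.50 cm

For the image at infinity, M = D/f.
f = D/M = 24/6.86 = 3.499 cm.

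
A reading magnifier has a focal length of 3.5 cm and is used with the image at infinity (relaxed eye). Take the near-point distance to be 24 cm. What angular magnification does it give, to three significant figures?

M = D/f = 24/3.5 = 6.857.

6.86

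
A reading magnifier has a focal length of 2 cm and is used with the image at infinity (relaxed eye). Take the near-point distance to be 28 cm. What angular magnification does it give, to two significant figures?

14

M = D/f = 28/2 = 14.000.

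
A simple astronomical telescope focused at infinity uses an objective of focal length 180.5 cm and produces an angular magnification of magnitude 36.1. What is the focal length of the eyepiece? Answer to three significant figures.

|M| = f_obj/f_eye, so f_eye = f_obj/|M| = 180.5/36.1 = 5.000 cm.

5.00 cm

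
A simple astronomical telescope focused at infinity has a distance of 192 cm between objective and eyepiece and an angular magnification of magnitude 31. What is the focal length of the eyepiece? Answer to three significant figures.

In normal adjustment the tube length equals f_obj + f_eye and |M| = f_obj/f_eye.
So f_obj = 31 f_eye and 31 f_eye + f_eye = 192 cm, giving f_eye = 192/32 = 6.000 cm and f_obj = 186.000 cm.

6.00 cm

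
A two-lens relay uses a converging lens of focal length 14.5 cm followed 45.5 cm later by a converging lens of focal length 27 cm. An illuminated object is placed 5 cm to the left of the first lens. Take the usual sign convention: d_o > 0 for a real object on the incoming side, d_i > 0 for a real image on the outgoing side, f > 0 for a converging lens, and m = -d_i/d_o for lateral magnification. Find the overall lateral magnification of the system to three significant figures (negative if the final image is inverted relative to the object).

-1.58

Lens 1: 1/d_i1 = 1/f_1 - 1/d_o1 = 1/14.5 - 1/5 = -0.13103 cm^-1, so d_i1 = -7.632 cm.
m_1 = -(-7.632)/5 = 1.5263.
The intermediate image is virtual, 7.632 cm to the left of lens 1, so d_o2 = L - d_i1 = 45.5 - (-7.632) = 53.132 cm.
Lens 2: 1/d_i2 = 1/f_2 - 1/d_o2 = 1/27 - 1/(53.132) = 0.01822 cm^-1, so d_i2 = 54.897 cm.
m_2 = -(54.897)/(53.132) = -1.0332.
Total m = m_1 x m_2 = (1.5263)(-1.0332) = -1.5770.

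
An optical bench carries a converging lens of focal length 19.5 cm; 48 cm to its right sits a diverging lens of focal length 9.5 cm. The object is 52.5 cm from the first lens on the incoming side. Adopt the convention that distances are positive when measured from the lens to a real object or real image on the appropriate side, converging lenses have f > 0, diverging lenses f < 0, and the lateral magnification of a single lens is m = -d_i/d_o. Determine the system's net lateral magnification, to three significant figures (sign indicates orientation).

Applying the thin-lens equation to the first lens, 1/19.5 = 1/52.5 + 1/d_i1, which gives d_i1 = 31.023 cm.
Its lateral magnification is m_1 = -d_i1/d_o1 = -(31.023)/52.5 = -0.5909.
That image sits 16.977 cm in front of the second lens, so d_o2 = 16.977 cm.
Applying the thin-lens equation again with f_2 = -9.5 cm and d_o2 = 16.977 cm gives d_i2 = -6.091 cm.
m_2 = -(-6.091)/(16.977) = 0.3588.
Total m = m_1 x m_2 = (-0.5909)(0.3588) = -0.2120.

-0.212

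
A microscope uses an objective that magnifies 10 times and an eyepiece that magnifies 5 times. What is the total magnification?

50

The overall magnification of a compound microscope is the product of the objective and eyepiece magnifications:
M = M_obj x M_eye = 10 x 5 = 50.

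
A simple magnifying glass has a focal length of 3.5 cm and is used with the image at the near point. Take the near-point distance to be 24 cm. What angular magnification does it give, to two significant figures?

7.9

M = 1 + D/f = 1 + 24/3.5 = 7.857.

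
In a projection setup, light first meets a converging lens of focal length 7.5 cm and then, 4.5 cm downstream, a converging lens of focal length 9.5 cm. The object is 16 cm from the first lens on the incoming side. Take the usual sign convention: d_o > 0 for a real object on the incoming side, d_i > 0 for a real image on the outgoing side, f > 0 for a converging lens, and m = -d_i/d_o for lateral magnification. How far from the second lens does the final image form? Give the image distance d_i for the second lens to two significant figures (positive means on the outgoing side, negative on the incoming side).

First lens: d_i1 = 1/(1/7.5 - 1/16) = 14.118 cm.
Since 14.118 cm > 4.5 cm, the first image lies past the second lens and serves as a virtual object: d_o2 = L - d_i1 = -9.618 cm.
Second lens: d_i2 = 1/(1/9.5 - 1/(-9.618)) = 4.779 cm.

4.8 cm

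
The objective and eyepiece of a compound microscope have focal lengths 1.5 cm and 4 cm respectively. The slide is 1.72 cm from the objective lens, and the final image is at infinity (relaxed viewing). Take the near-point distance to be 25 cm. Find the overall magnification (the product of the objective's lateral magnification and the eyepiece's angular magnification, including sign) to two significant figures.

-43

Objective: 1/d_i = 1/f_obj - 1/d_o = 1/1.5 - 1/1.72 = 0.08527 cm^-1, so d_i = 11.727 cm.
m_obj = -d_i/d_o = -11.727/1.72 = -6.818.
Eyepiece angular magnification (image at infinity): M_eye = D/f_e = 25/4 = 6.250.
Overall M = m_obj x M_eye = (-6.818)(6.250) = -42.61.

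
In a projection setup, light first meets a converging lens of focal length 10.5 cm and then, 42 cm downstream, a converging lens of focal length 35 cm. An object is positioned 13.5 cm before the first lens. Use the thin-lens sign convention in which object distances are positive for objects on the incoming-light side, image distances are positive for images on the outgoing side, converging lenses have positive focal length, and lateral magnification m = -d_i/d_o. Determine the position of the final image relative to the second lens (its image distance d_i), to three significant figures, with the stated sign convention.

Applying the thin-lens equation to the first lens, 1/10.5 = 1/13.5 + 1/d_i1, which gives d_i1 = 47.250 cm.
Since 47.250 cm > 42 cm, the first image lies past the second lens and serves as a virtual object: d_o2 = L - d_i1 = -5.250 cm.
Applying the thin-lens equation again with f_2 = 35 cm and d_o2 = -5.250 cm gives d_i2 = 4.565 cm.

4.57 cm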